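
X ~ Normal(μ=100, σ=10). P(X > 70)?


z = (70-100)/10 = -3.0
P(X > 70) = 1 - P(Z ≤ -3.0) = 1 - 0.0013 = 0.9987

P(X > 70) ≈ 0.9987


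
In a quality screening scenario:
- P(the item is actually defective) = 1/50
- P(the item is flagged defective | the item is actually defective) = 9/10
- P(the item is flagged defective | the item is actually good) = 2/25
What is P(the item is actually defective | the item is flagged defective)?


Using Bayes' theorem:
P(A|B) = P(B|A)·P(A) / P(B)

P(the item is flagged defective) = 9/10 × 1/50 + 2/25 × 49/50
= 9/500 + 49/625 = 241/2500

P(the item is actually defective|the item is flagged defective) = (9/500) / (241/2500) = 45/241

P(the item is actually defective|the item is flagged defective) = 45/241 ≈ 18.67%


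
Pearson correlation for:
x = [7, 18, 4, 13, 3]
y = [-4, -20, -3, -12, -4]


n=5, Σx=45, Σy=-43, Σxy=-568, Σx²=567, Σy²=585
r = (5×(-568) - 45×(-43))/√((5×567 - 45²)(5×585 - (-43)²))
= -905/√(810×1076) = -905/√871560 ≈ -905/933.5738 ≈ -0.9694

r ≈ -0.9694


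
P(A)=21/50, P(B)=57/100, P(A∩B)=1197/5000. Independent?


P(A)×P(B) = 1197/5000
P(A∩B) = 1197/5000
Equal ✓ → Independent

Yes, independent


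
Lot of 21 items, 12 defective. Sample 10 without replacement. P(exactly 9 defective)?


Hypergeometric: C(12,9)×C(9,1)/C(21,10)
= 220×9/352716 = 165/29393

P(X=9) = 165/29393 ≈ 0.56%


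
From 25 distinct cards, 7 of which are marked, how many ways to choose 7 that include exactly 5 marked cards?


Choose 5 of the 7 marked cards and 2 of the other 18 cards:
C(7,5)×C(18,2) = 21×153 = 3213

3213


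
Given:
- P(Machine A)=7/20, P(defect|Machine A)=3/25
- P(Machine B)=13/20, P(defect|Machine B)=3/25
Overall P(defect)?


P(B) = Σ P(B|Aᵢ)×P(Aᵢ)
  3/25×7/20 = 21/500
  3/25×13/20 = 39/500
Sum = 3/25

P(defect) = 3/25 ≈ 12.00%


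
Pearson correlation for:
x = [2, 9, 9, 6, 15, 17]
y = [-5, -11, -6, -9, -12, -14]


n=6, Σx=58, Σy=-57, Σxy=-635, Σx²=716, Σy²=603
r = (6×(-635) - 58×(-57))/√((6×716 - 58²)(6×603 - (-57)²))
= -504/√(932×369) = -504/√343908 ≈ -504/586.4367 ≈ -0.8594

r ≈ -0.8594


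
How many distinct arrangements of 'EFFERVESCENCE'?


Letters: 13, freq: {'E': 5, 'F': 2, 'R': 1, 'V': 1, 'S': 1, 'C': 2, 'N': 1}
13!/(5!×2!×1!×1!×1!×2!×1!) = 6227020800/480 = 12972960

12972960


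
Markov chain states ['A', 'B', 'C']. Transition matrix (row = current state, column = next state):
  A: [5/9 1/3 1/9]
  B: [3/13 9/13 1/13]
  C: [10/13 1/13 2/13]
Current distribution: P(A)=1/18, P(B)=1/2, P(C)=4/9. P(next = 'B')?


P(next=B) = Σᵢ P(now=i)×P(i→B)
= 1/18×1/3 + 1/2×9/13 + 4/9×1/13
= 1/54 + 9/26 + 4/117 = 140/351

P = 140/351 ≈ 0.3989


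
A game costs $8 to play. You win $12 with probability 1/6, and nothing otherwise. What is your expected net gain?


E[gain] = (12-8)×1/6 + (-8)×5/6
= 2/3 - 20/3 = -6

Expected net gain = $-6 ≈ $-6.00


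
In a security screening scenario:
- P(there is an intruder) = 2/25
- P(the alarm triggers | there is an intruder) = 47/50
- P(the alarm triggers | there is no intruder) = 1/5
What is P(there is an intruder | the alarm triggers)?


Using Bayes' theorem:
P(A|B) = P(B|A)·P(A) / P(B)

P(the alarm triggers) = 47/50 × 2/25 + 1/5 × 23/25
= 47/625 + 23/125 = 162/625

P(there is an intruder|the alarm triggers) = (47/625) / (162/625) = 47/162

P(there is an intruder|the alarm triggers) = 47/162 ≈ 29.01%


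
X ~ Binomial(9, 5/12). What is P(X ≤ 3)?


P(X ≤ 3) = Σ P(X=i) for i=0..3
P(X=0) = 40353607/5159780352
P(X=1) = 28824005/573308928
P(X=2) = 20588575/143327232
P(X=3) = 102942875/429981696
Sum = 569068213/1289945088

P(X ≤ 3) = 569068213/1289945088 ≈ 44.12%


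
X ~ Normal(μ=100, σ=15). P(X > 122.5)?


z = (122.5-100)/15 = 1.5
P(X > 122.5) = 1 - P(Z ≤ 1.5) = 1 - 0.9332 = 0.0668

P(X > 122.5) ≈ 0.0668


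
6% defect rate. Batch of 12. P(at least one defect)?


P(all good) = (47/50)^12 = 116191483108948578241/244140625000000000000
P(≥1 defect) = 127949141891051421759/244140625000000000000

P = 127949141891051421759/244140625000000000000 ≈ 52.41%


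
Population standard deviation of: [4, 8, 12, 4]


Mean = 28/4 = 7
  (4-7)²=9
  (8-7)²=1
  (12-7)²=25
  (4-7)²=9
Σ(x-μ)² = 44
σ² = 44/4 = 11

σ = √(11) ≈ 3.3166


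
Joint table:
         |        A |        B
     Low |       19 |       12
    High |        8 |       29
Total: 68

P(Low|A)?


P(Low|A) = 19/(19+8) = 19/27

P = 19/27 ≈ 70.37%


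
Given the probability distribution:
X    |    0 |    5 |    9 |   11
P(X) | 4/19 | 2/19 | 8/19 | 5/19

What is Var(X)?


E[X] = 137/19
E[X²] = 1303/19
Var(X) = E[X²] - (E[X])² = 1303/19 - 18769/361 = 5988/361

Var(X) = 5988/361 ≈ 16.5873


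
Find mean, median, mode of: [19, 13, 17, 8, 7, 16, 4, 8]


Sorted: [4, 7, 8, 8, 13, 16, 17, 19]
Mean = 92/8 = 23/2
Median = 21/2
Freq: {19: 1, 13: 1, 17: 1, 8: 2, 7: 1, 16: 1, 4: 1}
Mode: [8]

Mean=23/2, Median=21/2, Mode=8


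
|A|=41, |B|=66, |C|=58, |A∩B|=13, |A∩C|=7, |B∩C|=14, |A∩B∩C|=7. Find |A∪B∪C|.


|A∪B∪C| = 41+66+58-13-7-14+7 = 138

|A∪B∪C| = 138


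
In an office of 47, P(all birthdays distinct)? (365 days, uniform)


P(all different) = Π(365-i)/365 for i=0..46
= (365/365)×(364/365)×...×(319/365)
= 0.045226

P ≈ 0.0452 ≈ 4.52%


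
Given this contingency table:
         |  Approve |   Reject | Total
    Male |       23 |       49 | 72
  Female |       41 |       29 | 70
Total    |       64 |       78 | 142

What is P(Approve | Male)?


P(Approve | Male) = 23/(23+49) = 23/72

P(Approve|Male) = 23/72 ≈ 31.94%


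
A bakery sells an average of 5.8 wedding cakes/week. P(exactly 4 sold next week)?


Poisson(λ=5.8): P(X=4) = e^(-λ)×λ^k/k!
= e^(-5.8) × 5.8^4 / 4!
≈ 0.003027554745 × 1131.6496 / 24 ≈ 0.142755

P(X=4) ≈ 0.142755 ≈ 14.28%


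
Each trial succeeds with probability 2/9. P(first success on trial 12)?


Geometric: P(X=12) = (1-p)^(k-1)×p = (7/9)^11×2/9 = 3954653486/282429536481

P(X=12) = 3954653486/282429536481 ≈ 1.40%


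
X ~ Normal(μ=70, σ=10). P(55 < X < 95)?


z₁=(55-70)/10=-1.5, z₂=(95-70)/10=2.5
P = Φ(2.5) - Φ(-1.5) = 0.993790 - 0.066807 = 0.926983 ≈ 0.9270

P(55 < X < 95) ≈ 0.9270


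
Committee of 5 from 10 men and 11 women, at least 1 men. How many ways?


Count by #men:
  1M,4W: C(10,1)×C(11,4)=3300
  2M,3W: C(10,2)×C(11,3)=7425
  3M,2W: C(10,3)×C(11,2)=6600
  4M,1W: C(10,4)×C(11,1)=2310
  5M,0W: C(10,5)×C(11,0)=252
Total = 19887

19887


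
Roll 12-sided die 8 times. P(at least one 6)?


P(no 6)^8 = (11/12)^8 = 214358881/429981696
P(≥1) = 1 - 214358881/429981696 = 215622815/429981696

P = 215622815/429981696 ≈ 50.15%


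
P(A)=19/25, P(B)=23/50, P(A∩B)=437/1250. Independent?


P(A)×P(B) = 437/1250
P(A∩B) = 437/1250
Equal ✓ → Independent

Yes, independent


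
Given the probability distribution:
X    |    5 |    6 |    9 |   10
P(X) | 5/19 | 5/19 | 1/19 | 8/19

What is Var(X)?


E[X] = 144/19
E[X²] = 1186/19
Var(X) = E[X²] - (E[X])² = 1186/19 - 20736/361 = 1798/361

Var(X) = 1798/361 ≈ 4.9806


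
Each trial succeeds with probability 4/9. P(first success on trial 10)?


Geometric: P(X=10) = (1-p)^(k-1)×p = (5/9)^9×4/9 = 7812500/3486784401

P(X=10) = 7812500/3486784401 ≈ 0.22%


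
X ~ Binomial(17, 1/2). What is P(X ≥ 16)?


P(X ≥ 16) = Σ P(X=i) for i=16..17
P(X=16) = 17/131072
P(X=17) = 1/131072
Sum = 9/65536

P(X ≥ 16) = 9/65536 ≈ 0.01%


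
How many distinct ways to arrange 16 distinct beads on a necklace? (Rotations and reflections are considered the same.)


Free circular arrangements: rotations and reflections both identified.
(n-1)!/2 = 15!/2 = 1307674368000/2 = 653837184000

653837184000


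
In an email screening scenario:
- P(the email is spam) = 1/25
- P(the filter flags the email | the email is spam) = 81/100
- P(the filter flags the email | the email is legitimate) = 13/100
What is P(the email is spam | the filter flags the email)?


Using Bayes' theorem:
P(A|B) = P(B|A)·P(A) / P(B)

P(the filter flags the email) = 81/100 × 1/25 + 13/100 × 24/25
= 81/2500 + 78/625 = 393/2500

P(the email is spam|the filter flags the email) = (81/2500) / (393/2500) = 27/131

P(the email is spam|the filter flags the email) = 27/131 ≈ 20.61%


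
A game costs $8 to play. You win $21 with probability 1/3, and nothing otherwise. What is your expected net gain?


E[gain] = (21-8)×1/3 + (-8)×2/3
= 13/3 - 16/3 = -1

Expected net gain = $-1 ≈ $-1.00


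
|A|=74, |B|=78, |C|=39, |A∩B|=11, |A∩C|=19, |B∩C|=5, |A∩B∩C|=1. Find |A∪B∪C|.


|A∪B∪C| = 74+78+39-11-19-5+1 = 157

|A∪B∪C| = 157


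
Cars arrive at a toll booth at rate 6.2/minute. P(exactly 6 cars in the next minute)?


Poisson(λ=6.2): P(X=6) = e^(-λ)×λ^k/k!
= e^(-6.2) × 6.2^6 / 6!
≈ 0.002029430636 × 56800.235584 / 720 ≈ 0.160100

P(X=6) ≈ 0.160100 ≈ 16.01%


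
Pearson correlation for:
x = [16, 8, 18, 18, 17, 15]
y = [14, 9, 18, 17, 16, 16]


n=6, Σx=92, Σy=90, Σxy=1438, Σx²=1482, Σy²=1402
r = (6×1438 - 92×90)/√((6×1482 - 92²)(6×1402 - 90²))
= 348/√(428×312) = 348/√133536 ≈ 348/365.4258 ≈ 0.9523

r ≈ 0.9523


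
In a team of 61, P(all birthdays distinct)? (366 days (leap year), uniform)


P(all different) = Π(366-i)/366 for i=0..60
= (366/366)×(365/366)×...×(306/366)
= 0.004988

P ≈ 0.0050 ≈ 0.50%


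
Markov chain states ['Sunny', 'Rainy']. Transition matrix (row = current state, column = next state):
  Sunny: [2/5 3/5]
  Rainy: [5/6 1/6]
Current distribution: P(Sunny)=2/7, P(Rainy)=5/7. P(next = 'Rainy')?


P(next=Rainy) = Σᵢ P(now=i)×P(i→Rainy)
= 2/7×3/5 + 5/7×1/6
= 6/35 + 5/42 = 61/210

P = 61/210 ≈ 0.2905


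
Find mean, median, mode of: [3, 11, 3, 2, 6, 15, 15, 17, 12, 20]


Sorted: [2, 3, 3, 6, 11, 12, 15, 15, 17, 20]
Mean = 104/10 = 52/5
Median = 23/2
Freq: {3: 2, 11: 1, 2: 1, 6: 1, 15: 2, 17: 1, 12: 1, 20: 1}
Mode: [3, 15]

Mean=52/5, Median=23/2, Mode=[3, 15]


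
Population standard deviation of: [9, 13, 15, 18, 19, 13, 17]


Mean = 104/7
  (9-104/7)²=1681/49
  (13-104/7)²=169/49
  (15-104/7)²=1/49
  (18-104/7)²=484/49
  (19-104/7)²=841/49
  (13-104/7)²=169/49
  (17-104/7)²=225/49
Σ(x-μ)² = 510/7
σ² = (510/7)/7 = 510/49

σ = √(510/49) ≈ 3.2262


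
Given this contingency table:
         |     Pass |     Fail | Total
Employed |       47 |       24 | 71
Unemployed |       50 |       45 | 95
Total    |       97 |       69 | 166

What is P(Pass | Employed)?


P(Pass | Employed) = 47/(47+24) = 47/71

P(Pass|Employed) = 47/71 ≈ 66.20%


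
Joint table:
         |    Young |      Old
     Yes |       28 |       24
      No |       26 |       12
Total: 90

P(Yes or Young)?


P(Yes∨Young) = P(Yes) + P(Young) - P(Yes∧Young)
= (52 + 54 - 28)/90 = 78/90 = 13/15

P = 13/15 ≈ 86.67%


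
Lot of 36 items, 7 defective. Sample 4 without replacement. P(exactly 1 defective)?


Hypergeometric: C(7,1)×C(29,3)/C(36,4)
= 7×3654/58905 = 406/935

P(X=1) = 406/935 ≈ 43.42%


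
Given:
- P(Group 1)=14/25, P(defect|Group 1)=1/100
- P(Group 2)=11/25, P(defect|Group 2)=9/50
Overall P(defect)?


P(B) = Σ P(B|Aᵢ)×P(Aᵢ)
  1/100×14/25 = 7/1250
  9/50×11/25 = 99/1250
Sum = 53/625

P(defect) = 53/625 ≈ 8.48%


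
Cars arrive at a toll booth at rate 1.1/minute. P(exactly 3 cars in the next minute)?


Poisson(λ=1.1): P(X=3) = e^(-λ)×λ^k/k!
= e^(-1.1) × 1.1^3 / 3!
≈ 0.3328710837 × 1.331 / 6 ≈ 0.073842

P(X=3) ≈ 0.073842 ≈ 7.38%


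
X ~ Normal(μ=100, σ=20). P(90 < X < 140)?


z₁=(90-100)/20=-0.5, z₂=(140-100)/20=2.0
P = Φ(2.0) - Φ(-0.5) = 0.977250 - 0.308538 = 0.668712 ≈ 0.6687

P(90 < X < 140) ≈ 0.6687


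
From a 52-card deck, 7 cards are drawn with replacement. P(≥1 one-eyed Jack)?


P(not a one-eyed Jack) = 50/52 = 25/26
P(none in 7 draws) = (25/26)^7 = 6103515625/8031810176
P(≥1 one-eyed Jack) = 1 - 6103515625/8031810176 = 1928294551/8031810176

P = 1928294551/8031810176 ≈ 24.01%


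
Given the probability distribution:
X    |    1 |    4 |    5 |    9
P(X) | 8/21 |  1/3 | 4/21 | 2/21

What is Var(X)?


E[X] = 74/21
E[X²] = 382/21
Var(X) = E[X²] - (E[X])² = 382/21 - 5476/441 = 2546/441

Var(X) = 2546/441 ≈ 5.7732


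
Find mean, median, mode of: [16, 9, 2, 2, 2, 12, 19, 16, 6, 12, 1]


Sorted: [1, 2, 2, 2, 6, 9, 12, 12, 16, 16, 19]
Mean = 97/11
Median = 9
Freq: {16: 2, 9: 1, 2: 3, 12: 2, 19: 1, 6: 1, 1: 1}
Mode: [2]

Mean=97/11, Median=9, Mode=2


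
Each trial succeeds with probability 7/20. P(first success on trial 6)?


Geometric: P(X=6) = (1-p)^(k-1)×p = (13/20)^5×7/20 = 2599051/64000000

P(X=6) = 2599051/64000000 ≈ 4.06%


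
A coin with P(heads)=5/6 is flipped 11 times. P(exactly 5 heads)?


Binomial: P(X=5) = C(11,5)×p^5×(1-p)^6
= 462 × 3125/7776 × 1/46656 = 240625/60466176

P(X=5) = 240625/60466176 ≈ 0.40%


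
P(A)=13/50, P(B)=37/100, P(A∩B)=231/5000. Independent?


P(A)×P(B) = 481/5000
P(A∩B) = 231/5000
Not equal → NOT independent

No, not independent


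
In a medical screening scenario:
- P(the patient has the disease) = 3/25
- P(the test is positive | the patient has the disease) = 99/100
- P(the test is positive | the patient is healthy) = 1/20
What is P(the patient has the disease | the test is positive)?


Using Bayes' theorem:
P(A|B) = P(B|A)·P(A) / P(B)

P(the test is positive) = 99/100 × 3/25 + 1/20 × 22/25
= 297/2500 + 11/250 = 407/2500

P(the patient has the disease|the test is positive) = (297/2500) / (407/2500) = 27/37

P(the patient has the disease|the test is positive) = 27/37 ≈ 72.97%


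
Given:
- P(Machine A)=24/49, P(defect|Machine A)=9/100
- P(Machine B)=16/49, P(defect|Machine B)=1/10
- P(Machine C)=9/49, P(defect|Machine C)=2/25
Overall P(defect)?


P(B) = Σ P(B|Aᵢ)×P(Aᵢ)
  9/100×24/49 = 54/1225
  1/10×16/49 = 8/245
  2/25×9/49 = 18/1225
Sum = 16/175

P(defect) = 16/175 ≈ 9.14%


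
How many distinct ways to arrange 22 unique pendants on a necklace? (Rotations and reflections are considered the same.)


Free circular arrangements: rotations and reflections both identified.
(n-1)!/2 = 21!/2 = 51090942171709440000/2 = 25545471085854720000

25545471085854720000


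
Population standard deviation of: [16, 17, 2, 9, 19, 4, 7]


Mean = 74/7
  (16-74/7)²=1444/49
  (17-74/7)²=2025/49
  (2-74/7)²=3600/49
  (9-74/7)²=121/49
  (19-74/7)²=3481/49
  (4-74/7)²=2116/49
  (7-74/7)²=625/49
Σ(x-μ)² = 1916/7
σ² = (1916/7)/7 = 1916/49

σ = √(1916/49) ≈ 6.2532


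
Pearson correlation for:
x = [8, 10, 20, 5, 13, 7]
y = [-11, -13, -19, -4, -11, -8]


n=6, Σx=63, Σy=-66, Σxy=-817, Σx²=807, Σy²=852
r = (6×(-817) - 63×(-66))/√((6×807 - 63²)(6×852 - (-66)²))
= -744/√(873×756) = -744/√659988 ≈ -744/812.3965 ≈ -0.9158

r ≈ -0.9158


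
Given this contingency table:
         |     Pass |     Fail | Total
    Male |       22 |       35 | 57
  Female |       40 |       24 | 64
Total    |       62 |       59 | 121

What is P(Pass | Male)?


P(Pass | Male) = 22/(22+35) = 22/57

P(Pass|Male) = 22/57 ≈ 38.60%


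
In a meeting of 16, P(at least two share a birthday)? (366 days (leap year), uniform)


P(all different) = Π(366-i)/366 for i=0..15
= 0.717059
P(match) = 1 - 0.717059 = 0.282941

P ≈ 0.2829 ≈ 28.29%


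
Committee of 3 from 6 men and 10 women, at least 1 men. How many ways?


Count by #men:
  1M,2W: C(6,1)×C(10,2)=270
  2M,1W: C(6,2)×C(10,1)=150
  3M,0W: C(6,3)×C(10,0)=20
Total = 440

440


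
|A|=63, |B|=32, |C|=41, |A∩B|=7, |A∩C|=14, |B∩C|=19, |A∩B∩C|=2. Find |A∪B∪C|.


|A∪B∪C| = 63+32+41-7-14-19+2 = 98

|A∪B∪C| = 98


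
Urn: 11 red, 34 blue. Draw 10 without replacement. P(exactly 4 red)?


Hypergeometric: C(11,4)×C(34,6)/C(45,10)
= 330×1344904/3190187286 = 6724520/48336171

P(X=4) = 6724520/48336171 ≈ 13.91%


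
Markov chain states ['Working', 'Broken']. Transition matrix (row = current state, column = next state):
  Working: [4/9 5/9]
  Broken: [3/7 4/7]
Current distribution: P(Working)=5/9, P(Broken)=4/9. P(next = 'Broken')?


P(next=Broken) = Σᵢ P(now=i)×P(i→Broken)
= 5/9×5/9 + 4/9×4/7
= 25/81 + 16/63 = 319/567

P = 319/567 ≈ 0.5626


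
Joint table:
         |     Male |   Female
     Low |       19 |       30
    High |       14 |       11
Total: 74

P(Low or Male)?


P(Low∨Male) = P(Low) + P(Male) - P(Low∧Male)
= (49 + 33 - 19)/74 = 63/74

P = 63/74 ≈ 85.14%


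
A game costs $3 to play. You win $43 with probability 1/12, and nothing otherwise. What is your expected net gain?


E[gain] = (43-3)×1/12 + (-3)×11/12
= 10/3 - 11/4 = 7/12

Expected net gain = $7/12 ≈ $0.58


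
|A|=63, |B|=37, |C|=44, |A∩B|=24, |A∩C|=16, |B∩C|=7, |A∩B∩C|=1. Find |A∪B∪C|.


|A∪B∪C| = 63+37+44-24-16-7+1 = 98

|A∪B∪C| = 98


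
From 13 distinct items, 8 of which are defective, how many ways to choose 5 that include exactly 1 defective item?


Choose 1 of the 8 defective items and 4 of the other 5 items:
C(8,1)×C(5,4) = 8×5 = 40

40


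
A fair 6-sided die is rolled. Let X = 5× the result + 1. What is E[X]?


E[die] = (1+6)/2 = 7/2
E[X] = 5×7/2 + 1 = 37/2

E[X] = 37/2


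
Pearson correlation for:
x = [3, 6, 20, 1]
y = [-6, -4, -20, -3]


n=4, Σx=30, Σy=-33, Σxy=-445, Σx²=446, Σy²=461
r = (4×(-445) - 30×(-33))/√((4×446 - 30²)(4×461 - (-33)²))
= -790/√(884×755) = -790/√667420 ≈ -790/816.9578 ≈ -0.9670

r ≈ -0.9670


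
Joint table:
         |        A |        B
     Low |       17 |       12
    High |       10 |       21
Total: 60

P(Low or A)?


P(Low∨A) = P(Low) + P(A) - P(Low∧A)
= (29 + 27 - 17)/60 = 39/60 = 13/20

P = 13/20 ≈ 65.00%


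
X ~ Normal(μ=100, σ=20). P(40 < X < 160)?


z₁=(40-100)/20=-3.0, z₂=(160-100)/20=3.0
P = Φ(3.0) - Φ(-3.0) = 0.998650 - 0.001350 = 0.997300 ≈ 0.9973

P(40 < X < 160) ≈ 0.9973


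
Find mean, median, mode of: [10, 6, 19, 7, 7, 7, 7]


Sorted: [6, 7, 7, 7, 7, 10, 19]
Mean = 63/7 = 9
Median = 7
Freq: {10: 1, 6: 1, 19: 1, 7: 4}
Mode: [7]

Mean=9, Median=7, Mode=7


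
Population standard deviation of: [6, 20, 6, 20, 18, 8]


Mean = 78/6 = 13
  (6-13)²=49
  (20-13)²=49
  (6-13)²=49
  (20-13)²=49
  (18-13)²=25
  (8-13)²=25
Σ(x-μ)² = 246
σ² = 246/6 = 41

σ = √(41) ≈ 6.4031


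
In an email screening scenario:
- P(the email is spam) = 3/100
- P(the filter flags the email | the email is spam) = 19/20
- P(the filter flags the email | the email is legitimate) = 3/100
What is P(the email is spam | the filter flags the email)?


Using Bayes' theorem:
P(A|B) = P(B|A)·P(A) / P(B)

P(the filter flags the email) = 19/20 × 3/100 + 3/100 × 97/100
= 57/2000 + 291/10000 = 36/625

P(the email is spam|the filter flags the email) = (57/2000) / (36/625) = 95/192

P(the email is spam|the filter flags the email) = 95/192 ≈ 49.48%


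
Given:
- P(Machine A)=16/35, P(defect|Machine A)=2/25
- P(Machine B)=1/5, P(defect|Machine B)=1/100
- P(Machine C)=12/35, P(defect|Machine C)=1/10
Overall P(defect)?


P(B) = Σ P(B|Aᵢ)×P(Aᵢ)
  2/25×16/35 = 32/875
  1/100×1/5 = 1/500
  1/10×12/35 = 6/175
Sum = 51/700

P(defect) = 51/700 ≈ 7.29%


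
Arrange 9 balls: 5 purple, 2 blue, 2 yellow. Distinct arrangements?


9!/(5!×2!×2!) = 756

756


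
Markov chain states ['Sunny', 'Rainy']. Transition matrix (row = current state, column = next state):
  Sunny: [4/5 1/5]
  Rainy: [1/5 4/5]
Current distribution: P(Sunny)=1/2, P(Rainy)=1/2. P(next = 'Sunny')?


P(next=Sunny) = Σᵢ P(now=i)×P(i→Sunny)
= 1/2×4/5 + 1/2×1/5
= 2/5 + 1/10 = 1/2

P = 1/2 ≈ 0.5000


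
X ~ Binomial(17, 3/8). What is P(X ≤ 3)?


P(X ≤ 3) = Σ P(X=i) for i=0..3
P(X=0) = 762939453125/2251799813685248
P(X=1) = 7781982421875/2251799813685248
P(X=2) = 4669189453125/281474976710656
P(X=3) = 14007568359375/281474976710656
Sum = 19744873046875/281474976710656

P(X ≤ 3) = 19744873046875/281474976710656 ≈ 7.01%


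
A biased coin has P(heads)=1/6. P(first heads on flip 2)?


Geometric: P(X=2) = (1-p)^(k-1)×p = (5/6)^1×1/6 = 5/36

P(X=2) = 5/36 ≈ 13.89%


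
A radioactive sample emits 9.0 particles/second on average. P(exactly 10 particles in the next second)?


Poisson(λ=9.0): P(X=10) = e^(-λ)×λ^k/k!
= e^(-9.0) × 9.0^10 / 10!
≈ 0.0001234098041 × 3486784401 / 3628800 ≈ 0.118580

P(X=10) ≈ 0.118580 ≈ 11.86%


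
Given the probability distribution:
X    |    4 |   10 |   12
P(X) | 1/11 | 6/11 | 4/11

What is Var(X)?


E[X] = 112/11
E[X²] = 1192/11
Var(X) = E[X²] - (E[X])² = 1192/11 - 12544/121 = 568/121

Var(X) = 568/121 ≈ 4.6942


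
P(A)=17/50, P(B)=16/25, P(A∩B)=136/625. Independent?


P(A)×P(B) = 136/625
P(A∩B) = 136/625
Equal ✓ → Independent

Yes, independent


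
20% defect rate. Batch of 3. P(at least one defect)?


P(all good) = (4/5)^3 = 64/125
P(≥1 defect) = 61/125

P = 61/125 ≈ 48.80%


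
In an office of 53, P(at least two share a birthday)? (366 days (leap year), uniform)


P(all different) = Π(366-i)/366 for i=0..52
= 0.019079
P(match) = 1 - 0.019079 = 0.980921

P ≈ 0.9809 ≈ 98.09%


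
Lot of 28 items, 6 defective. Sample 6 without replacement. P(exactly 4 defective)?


Hypergeometric: C(6,4)×C(22,2)/C(28,6)
= 15×231/376740 = 11/1196

P(X=4) = 11/1196 ≈ 0.92%


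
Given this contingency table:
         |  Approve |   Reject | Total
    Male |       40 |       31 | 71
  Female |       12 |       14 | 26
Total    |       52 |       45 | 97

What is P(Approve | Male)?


P(Approve | Male) = 40/(40+31) = 40/71

P(Approve|Male) = 40/71 ≈ 56.34%


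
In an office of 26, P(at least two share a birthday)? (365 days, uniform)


P(all different) = Π(365-i)/365 for i=0..25
= 0.401759
P(match) = 1 - 0.401759 = 0.598241

P ≈ 0.5982 ≈ 59.82%


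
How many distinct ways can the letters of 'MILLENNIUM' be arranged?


Letters: 10, freq: {'M': 2, 'I': 2, 'L': 2, 'E': 1, 'N': 2, 'U': 1}
10!/(2!×2!×2!×1!×2!×1!) = 3628800/16 = 226800

226800


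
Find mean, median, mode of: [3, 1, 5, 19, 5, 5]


Sorted: [1, 3, 5, 5, 5, 19]
Mean = 38/6 = 19/3
Median = 5
Freq: {3: 1, 1: 1, 5: 3, 19: 1}
Mode: [5]

Mean=19/3, Median=5, Mode=5


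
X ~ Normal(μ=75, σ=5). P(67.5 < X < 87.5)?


z₁=(67.5-75)/5=-1.5, z₂=(87.5-75)/5=2.5
P = Φ(2.5) - Φ(-1.5) = 0.993790 - 0.066807 = 0.926983 ≈ 0.9270

P(67.5 < X < 87.5) ≈ 0.9270


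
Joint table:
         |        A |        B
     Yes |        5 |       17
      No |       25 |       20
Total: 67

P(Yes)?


P(Yes) = (5+17)/67 = 22/67

P(Yes) = 22/67 ≈ 32.84%


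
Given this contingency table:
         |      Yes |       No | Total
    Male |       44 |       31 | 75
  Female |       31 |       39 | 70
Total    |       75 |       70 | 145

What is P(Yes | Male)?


P(Yes | Male) = 44/(44+31) = 44/75

P(Yes|Male) = 44/75 ≈ 58.67%


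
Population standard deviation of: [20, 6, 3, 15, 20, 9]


Mean = 73/6
  (20-73/6)²=2209/36
  (6-73/6)²=1369/36
  (3-73/6)²=3025/36
  (15-73/6)²=289/36
  (20-73/6)²=2209/36
  (9-73/6)²=361/36
Σ(x-μ)² = 1577/6
σ² = (1577/6)/6 = 1577/36

σ = √(1577/36) ≈ 6.6186


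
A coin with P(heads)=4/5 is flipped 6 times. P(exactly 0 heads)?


Binomial: P(X=0) = C(6,0)×p^0×(1-p)^6
= 1 × 1 × 1/15625 = 1/15625

P(X=0) = 1/15625 ≈ 0.01%


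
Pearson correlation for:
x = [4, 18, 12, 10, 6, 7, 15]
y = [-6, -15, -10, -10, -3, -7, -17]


n=7, Σx=72, Σy=-68, Σxy=-836, Σx²=894, Σy²=808
r = (7×(-836) - 72×(-68))/√((7×894 - 72²)(7×808 - (-68)²))
= -956/√(1074×1032) = -956/√1108368 ≈ -956/1052.7906 ≈ -0.9081

r ≈ -0.9081


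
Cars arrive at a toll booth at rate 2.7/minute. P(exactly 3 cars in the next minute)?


Poisson(λ=2.7): P(X=3) = e^(-λ)×λ^k/k!
= e^(-2.7) × 2.7^3 / 3!
≈ 0.06720551274 × 19.683 / 6 ≈ 0.220468

P(X=3) ≈ 0.220468 ≈ 22.05%


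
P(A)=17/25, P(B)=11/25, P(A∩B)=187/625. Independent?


P(A)×P(B) = 187/625
P(A∩B) = 187/625
Equal ✓ → Independent

Yes, independent


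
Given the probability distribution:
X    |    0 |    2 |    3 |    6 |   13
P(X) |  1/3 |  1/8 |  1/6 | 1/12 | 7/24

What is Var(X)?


E[X] = 121/24
E[X²] = 1303/24
Var(X) = E[X²] - (E[X])² = 1303/24 - 14641/576 = 16631/576

Var(X) = 16631/576 ≈ 28.8733


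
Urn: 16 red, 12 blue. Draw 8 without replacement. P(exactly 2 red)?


Hypergeometric: C(16,2)×C(12,6)/C(28,8)
= 120×924/3108105 = 32/897

P(X=2) = 32/897 ≈ 3.57%


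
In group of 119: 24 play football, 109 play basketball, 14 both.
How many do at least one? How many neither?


|A∪B| = 24+109-14 = 119
Neither = 119-119 = 0

At least one: 119; Neither: 0


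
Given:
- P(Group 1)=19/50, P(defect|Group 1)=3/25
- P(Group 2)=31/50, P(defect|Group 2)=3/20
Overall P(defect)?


P(B) = Σ P(B|Aᵢ)×P(Aᵢ)
  3/25×19/50 = 57/1250
  3/20×31/50 = 93/1000
Sum = 693/5000

P(defect) = 693/5000 ≈ 13.86%


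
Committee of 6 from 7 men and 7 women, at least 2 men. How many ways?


Count by #men:
  2M,4W: C(7,2)×C(7,4)=735
  3M,3W: C(7,3)×C(7,3)=1225
  4M,2W: C(7,4)×C(7,2)=735
  5M,1W: C(7,5)×C(7,1)=147
  6M,0W: C(7,6)×C(7,0)=7
Total = 2849

2849


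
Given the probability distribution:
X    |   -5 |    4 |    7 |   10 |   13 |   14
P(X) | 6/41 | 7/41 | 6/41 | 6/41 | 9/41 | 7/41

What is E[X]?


E[X] = Σ x·P(X=x)
= (-5)×(6/41) + (4)×(7/41) + (7)×(6/41) + (10)×(6/41) + (13)×(9/41) + (14)×(7/41)
= 315/41

E[X] = 315/41


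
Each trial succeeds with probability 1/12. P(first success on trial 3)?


Geometric: P(X=3) = (1-p)^(k-1)×p = (11/12)^2×1/12 = 121/1728

P(X=3) = 121/1728 ≈ 7.00%


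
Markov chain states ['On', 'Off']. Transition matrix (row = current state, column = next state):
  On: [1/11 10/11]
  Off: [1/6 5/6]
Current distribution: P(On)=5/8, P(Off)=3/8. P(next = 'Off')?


P(next=Off) = Σᵢ P(now=i)×P(i→Off)
= 5/8×10/11 + 3/8×5/6
= 25/44 + 5/16 = 155/176

P = 155/176 ≈ 0.8807


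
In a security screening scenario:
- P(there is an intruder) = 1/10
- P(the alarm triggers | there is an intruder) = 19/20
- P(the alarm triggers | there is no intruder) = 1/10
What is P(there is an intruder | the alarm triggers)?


Using Bayes' theorem:
P(A|B) = P(B|A)·P(A) / P(B)

P(the alarm triggers) = 19/20 × 1/10 + 1/10 × 9/10
= 19/200 + 9/100 = 37/200

P(there is an intruder|the alarm triggers) = (19/200) / (37/200) = 19/37

P(there is an intruder|the alarm triggers) = 19/37 ≈ 51.35%


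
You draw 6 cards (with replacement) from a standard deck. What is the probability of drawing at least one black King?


P(not a black King) = 50/52 = 25/26
P(none in 6 draws) = (25/26)^6 = 244140625/308915776
P(≥1 black King) = 1 - 244140625/308915776 = 64775151/308915776

P = 64775151/308915776 ≈ 20.97%


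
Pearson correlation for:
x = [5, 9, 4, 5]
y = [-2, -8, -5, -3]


n=4, Σx=23, Σy=-18, Σxy=-117, Σx²=147, Σy²=102
r = (4×(-117) - 23×(-18))/√((4×147 - 23²)(4×102 - (-18)²))
= -54/√(59×84) = -54/√4956 ≈ -54/70.3989 ≈ -0.7671

r ≈ -0.7671


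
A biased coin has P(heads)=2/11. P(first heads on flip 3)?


Geometric: P(X=3) = (1-p)^(k-1)×p = (9/11)^2×2/11 = 162/1331

P(X=3) = 162/1331 ≈ 12.17%


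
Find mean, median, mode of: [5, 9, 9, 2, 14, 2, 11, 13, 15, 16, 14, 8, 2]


Sorted: [2, 2, 2, 5, 8, 9, 9, 11, 13, 14, 14, 15, 16]
Mean = 120/13
Median = 9
Freq: {5: 1, 9: 2, 2: 3, 14: 2, 11: 1, 13: 1, 15: 1, 16: 1, 8: 1}
Mode: [2]

Mean=120/13, Median=9, Mode=2


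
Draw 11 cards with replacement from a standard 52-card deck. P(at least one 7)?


P(not a 7) = 48/52 = 12/13
P(none in 11 draws) = (12/13)^11 = 743008370688/1792160394037
P(≥1 7) = 1 - 743008370688/1792160394037 = 1049152023349/1792160394037

P = 1049152023349/1792160394037 ≈ 58.54%


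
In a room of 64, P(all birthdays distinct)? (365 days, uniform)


P(all different) = Π(365-i)/365 for i=0..63
= (365/365)×(364/365)×...×(302/365)
= 0.002810

P ≈ 0.0028 ≈ 0.28%


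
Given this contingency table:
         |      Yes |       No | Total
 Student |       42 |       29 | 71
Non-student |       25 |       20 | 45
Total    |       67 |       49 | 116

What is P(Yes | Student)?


P(Yes | Student) = 42/(42+29) = 42/71

P(Yes|Student) = 42/71 ≈ 59.15%


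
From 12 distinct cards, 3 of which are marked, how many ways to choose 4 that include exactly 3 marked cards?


Choose 3 of the 3 marked cards and 1 of the other 9 cards:
C(3,3)×C(9,1) = 1×9 = 9

9


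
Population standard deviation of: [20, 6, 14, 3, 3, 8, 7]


Mean = 61/7
  (20-61/7)²=6241/49
  (6-61/7)²=361/49
  (14-61/7)²=1369/49
  (3-61/7)²=1600/49
  (3-61/7)²=1600/49
  (8-61/7)²=25/49
  (7-61/7)²=144/49
Σ(x-μ)² = 1620/7
σ² = (1620/7)/7 = 1620/49

σ = √(1620/49) ≈ 5.7499


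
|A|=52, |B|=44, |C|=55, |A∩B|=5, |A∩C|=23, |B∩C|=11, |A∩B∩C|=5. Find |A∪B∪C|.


|A∪B∪C| = 52+44+55-5-23-11+5 = 117

|A∪B∪C| = 117


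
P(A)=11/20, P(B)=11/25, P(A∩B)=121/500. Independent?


P(A)×P(B) = 121/500
P(A∩B) = 121/500
Equal ✓ → Independent

Yes, independent


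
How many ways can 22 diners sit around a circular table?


Circular arrangements of 22 distinct objects: fix one position to break rotational symmetry.
(n-1)! = 21! = 51090942171709440000

51090942171709440000


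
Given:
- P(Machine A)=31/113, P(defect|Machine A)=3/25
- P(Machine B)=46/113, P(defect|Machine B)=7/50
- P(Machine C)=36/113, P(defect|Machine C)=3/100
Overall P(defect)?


P(B) = Σ P(B|Aᵢ)×P(Aᵢ)
  3/25×31/113 = 93/2825
  7/50×46/113 = 161/2825
  3/100×36/113 = 27/2825
Sum = 281/2825

P(defect) = 281/2825 ≈ 9.95%


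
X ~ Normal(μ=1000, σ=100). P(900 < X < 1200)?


z₁=(900-1000)/100=-1.0, z₂=(1200-1000)/100=2.0
P = Φ(2.0) - Φ(-1.0) = 0.977250 - 0.158655 = 0.818595 ≈ 0.8186

P(900 < X < 1200) ≈ 0.8186


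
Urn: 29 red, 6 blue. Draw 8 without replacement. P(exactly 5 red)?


Hypergeometric: C(29,5)×C(6,3)/C(35,8)
= 118755×20/23535820 = 585/5797

P(X=5) = 585/5797 ≈ 10.09%


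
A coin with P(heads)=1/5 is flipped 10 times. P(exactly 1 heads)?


Binomial: P(X=1) = C(10,1)×p^1×(1-p)^9
= 10 × 1/5 × 262144/1953125 = 524288/1953125

P(X=1) = 524288/1953125 ≈ 26.84%


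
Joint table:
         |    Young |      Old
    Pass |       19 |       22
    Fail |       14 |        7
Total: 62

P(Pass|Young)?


P(Pass|Young) = 19/(19+14) = 19/33

P = 19/33 ≈ 57.58%


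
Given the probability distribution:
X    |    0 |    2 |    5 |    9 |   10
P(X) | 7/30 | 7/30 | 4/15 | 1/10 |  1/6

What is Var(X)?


E[X] = 131/30
E[X²] = 971/30
Var(X) = E[X²] - (E[X])² = 971/30 - 17161/900 = 11969/900

Var(X) = 11969/900 ≈ 13.2989


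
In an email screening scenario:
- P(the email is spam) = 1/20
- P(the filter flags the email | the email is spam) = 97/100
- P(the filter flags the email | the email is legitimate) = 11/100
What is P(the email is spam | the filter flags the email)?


Using Bayes' theorem:
P(A|B) = P(B|A)·P(A) / P(B)

P(the filter flags the email) = 97/100 × 1/20 + 11/100 × 19/20
= 97/2000 + 209/2000 = 153/1000

P(the email is spam|the filter flags the email) = (97/2000) / (153/1000) = 97/306

P(the email is spam|the filter flags the email) = 97/306 ≈ 31.70%


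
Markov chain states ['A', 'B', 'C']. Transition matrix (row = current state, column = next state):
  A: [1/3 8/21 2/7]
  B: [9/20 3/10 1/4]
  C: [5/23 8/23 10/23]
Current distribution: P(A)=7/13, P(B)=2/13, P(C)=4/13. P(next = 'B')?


P(next=B) = Σᵢ P(now=i)×P(i→B)
= 7/13×8/21 + 2/13×3/10 + 4/13×8/23
= 8/39 + 3/65 + 32/299 = 1607/4485

P = 1607/4485 ≈ 0.3583


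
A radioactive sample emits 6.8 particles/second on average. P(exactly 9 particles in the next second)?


Poisson(λ=6.8): P(X=9) = e^(-λ)×λ^k/k!
= e^(-6.8) × 6.8^9 / 9!
≈ 0.001113775148 × 31087100.2964 / 362880 ≈ 0.095415

P(X=9) ≈ 0.095415 ≈ 9.54%


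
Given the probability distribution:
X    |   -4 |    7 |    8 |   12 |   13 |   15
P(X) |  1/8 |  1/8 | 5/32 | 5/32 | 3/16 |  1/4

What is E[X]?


E[X] = Σ x·P(X=x)
= (-4)×(1/8) + (7)×(1/8) + (8)×(5/32) + (12)×(5/32) + (13)×(3/16) + (15)×(1/4)
= 155/16

E[X] = 155/16


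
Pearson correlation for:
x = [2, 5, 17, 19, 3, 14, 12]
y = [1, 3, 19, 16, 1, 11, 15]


n=7, Σx=72, Σy=66, Σxy=981, Σx²=1028, Σy²=974
r = (7×981 - 72×66)/√((7×1028 - 72²)(7×974 - 66²))
= 2115/√(2012×2462) = 2115/√4953544 ≈ 2115/2225.6559 ≈ 0.9503

r ≈ 0.9503


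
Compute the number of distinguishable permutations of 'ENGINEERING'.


Letters: 11, freq: {'E': 3, 'N': 3, 'G': 2, 'I': 2, 'R': 1}
11!/(3!×3!×2!×2!×1!) = 39916800/144 = 277200

277200


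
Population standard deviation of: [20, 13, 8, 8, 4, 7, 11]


Mean = 71/7
  (20-71/7)²=4761/49
  (13-71/7)²=400/49
  (8-71/7)²=225/49
  (8-71/7)²=225/49
  (4-71/7)²=1849/49
  (7-71/7)²=484/49
  (11-71/7)²=36/49
Σ(x-μ)² = 1140/7
σ² = (1140/7)/7 = 1140/49

σ = √(1140/49) ≈ 4.8234


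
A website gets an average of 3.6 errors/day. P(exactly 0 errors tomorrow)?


Poisson(λ=3.6): P(X=0) = e^(-λ)×λ^k/k!
= e^(-3.6) × 3.6^0 / 0!
≈ 0.02732372245 × 1 / 1 ≈ 0.027324

P(X=0) ≈ 0.027324 ≈ 2.73%


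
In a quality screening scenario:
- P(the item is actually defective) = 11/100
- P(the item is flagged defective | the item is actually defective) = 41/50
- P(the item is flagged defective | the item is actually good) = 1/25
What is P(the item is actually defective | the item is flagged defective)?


Using Bayes' theorem:
P(A|B) = P(B|A)·P(A) / P(B)

P(the item is flagged defective) = 41/50 × 11/100 + 1/25 × 89/100
= 451/5000 + 89/2500 = 629/5000

P(the item is actually defective|the item is flagged defective) = (451/5000) / (629/5000) = 451/629

P(the item is actually defective|the item is flagged defective) = 451/629 ≈ 71.70%


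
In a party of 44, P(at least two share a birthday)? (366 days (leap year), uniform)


P(all different) = Π(366-i)/366 for i=0..43
= 0.067633
P(match) = 1 - 0.067633 = 0.932367

P ≈ 0.9324 ≈ 93.24%


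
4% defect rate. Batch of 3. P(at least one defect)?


P(all good) = (24/25)^3 = 13824/15625
P(≥1 defect) = 1801/15625

P = 1801/15625 ≈ 11.53%


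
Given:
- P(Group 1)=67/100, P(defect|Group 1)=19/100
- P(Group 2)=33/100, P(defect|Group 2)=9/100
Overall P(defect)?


P(B) = Σ P(B|Aᵢ)×P(Aᵢ)
  19/100×67/100 = 1273/10000
  9/100×33/100 = 297/10000
Sum = 157/1000

P(defect) = 157/1000 ≈ 15.70%


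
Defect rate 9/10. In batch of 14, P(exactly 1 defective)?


Binomial: P(X=1) = C(14,1)×p^1×(1-p)^13
= 14 × 9/10 × 1/10000000000000 = 63/50000000000000

P(X=1) = 63/50000000000000 ≈ 0.00%


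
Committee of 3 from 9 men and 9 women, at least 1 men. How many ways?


Count by #men:
  1M,2W: C(9,1)×C(9,2)=324
  2M,1W: C(9,2)×C(9,1)=324
  3M,0W: C(9,3)×C(9,0)=84
Total = 732

732


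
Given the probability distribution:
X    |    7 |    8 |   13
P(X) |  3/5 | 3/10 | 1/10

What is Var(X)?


E[X] = 79/10
E[X²] = 131/2
Var(X) = E[X²] - (E[X])² = 131/2 - 6241/100 = 309/100

Var(X) = 309/100 ≈ 3.0900


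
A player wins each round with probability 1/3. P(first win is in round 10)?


Geometric: P(X=10) = (1-p)^(k-1)×p = (2/3)^9×1/3 = 512/59049

P(X=10) = 512/59049 ≈ 0.87%


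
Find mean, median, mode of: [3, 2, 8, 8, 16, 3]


Sorted: [2, 3, 3, 8, 8, 16]
Mean = 40/6 = 20/3
Median = 11/2
Freq: {3: 2, 2: 1, 8: 2, 16: 1}
Mode: [3, 8]

Mean=20/3, Median=11/2, Mode=[3, 8]


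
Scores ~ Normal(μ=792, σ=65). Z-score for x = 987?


z = (x - μ)/σ = (987 - 792)/65 = 3.0

z = 3.0


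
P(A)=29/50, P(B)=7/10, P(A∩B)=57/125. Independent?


P(A)×P(B) = 203/500
P(A∩B) = 57/125
Not equal → NOT independent

No, not independent


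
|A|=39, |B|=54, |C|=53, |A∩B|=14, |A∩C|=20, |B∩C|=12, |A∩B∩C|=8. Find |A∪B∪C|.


|A∪B∪C| = 39+54+53-14-20-12+8 = 108

|A∪B∪C| = 108


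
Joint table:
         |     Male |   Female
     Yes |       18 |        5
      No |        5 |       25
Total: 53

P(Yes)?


P(Yes) = (18+5)/53 = 23/53

P(Yes) = 23/53 ≈ 43.40%


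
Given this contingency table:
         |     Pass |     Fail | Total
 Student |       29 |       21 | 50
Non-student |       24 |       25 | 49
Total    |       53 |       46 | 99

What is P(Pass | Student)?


P(Pass | Student) = 29/(29+21) = 29/50

P(Pass|Student) = 29/50 ≈ 58.00%


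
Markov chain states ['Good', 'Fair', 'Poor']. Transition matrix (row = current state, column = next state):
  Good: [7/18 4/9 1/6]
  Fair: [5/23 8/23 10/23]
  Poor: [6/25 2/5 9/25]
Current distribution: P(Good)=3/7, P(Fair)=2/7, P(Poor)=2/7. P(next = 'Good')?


P(next=Good) = Σᵢ P(now=i)×P(i→Good)
= 3/7×7/18 + 2/7×5/23 + 2/7×6/25
= 1/6 + 10/161 + 12/175 = 7181/24150

P = 7181/24150 ≈ 0.2973


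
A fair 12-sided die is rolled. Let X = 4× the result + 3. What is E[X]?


E[die] = (1+12)/2 = 13/2
E[X] = 4×13/2 + 3 = 29

E[X] = 29


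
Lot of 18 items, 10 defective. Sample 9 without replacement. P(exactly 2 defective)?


Hypergeometric: C(10,2)×C(8,7)/C(18,9)
= 45×8/48620 = 18/2431

P(X=2) = 18/2431 ≈ 0.74%


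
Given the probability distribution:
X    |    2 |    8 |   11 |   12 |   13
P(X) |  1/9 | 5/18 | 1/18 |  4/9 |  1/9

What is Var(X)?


E[X] = 59/6
E[X²] = 1939/18
Var(X) = E[X²] - (E[X])² = 1939/18 - 3481/36 = 397/36

Var(X) = 397/36 ≈ 11.0278


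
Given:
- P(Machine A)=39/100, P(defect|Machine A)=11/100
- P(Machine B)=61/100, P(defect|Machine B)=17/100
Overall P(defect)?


P(B) = Σ P(B|Aᵢ)×P(Aᵢ)
  11/100×39/100 = 429/10000
  17/100×61/100 = 1037/10000
Sum = 733/5000

P(defect) = 733/5000 ≈ 14.66%


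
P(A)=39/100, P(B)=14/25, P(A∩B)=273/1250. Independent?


P(A)×P(B) = 273/1250
P(A∩B) = 273/1250
Equal ✓ → Independent

Yes, independent


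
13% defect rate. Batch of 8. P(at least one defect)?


P(all good) = (87/100)^8 = 3282116715437121/10000000000000000
P(≥1 defect) = 6717883284562879/10000000000000000

P = 6717883284562879/10000000000000000 ≈ 67.18%


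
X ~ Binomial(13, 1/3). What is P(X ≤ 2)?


P(X ≤ 2) = Σ P(X=i) for i=0..2
P(X=0) = 8192/1594323
P(X=1) = 53248/1594323
P(X=2) = 53248/531441
Sum = 8192/59049

P(X ≤ 2) = 8192/59049 ≈ 13.87%


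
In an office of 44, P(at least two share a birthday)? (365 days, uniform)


P(all different) = Π(365-i)/365 for i=0..43
= 0.067115
P(match) = 1 - 0.067115 = 0.932885

P ≈ 0.9329 ≈ 93.29%


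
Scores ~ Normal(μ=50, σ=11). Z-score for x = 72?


z = (x - μ)/σ = (72 - 50)/11 = 2.0

z = 2.0


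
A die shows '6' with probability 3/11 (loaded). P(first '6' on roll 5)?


Geometric: P(X=5) = (1-p)^(k-1)×p = (8/11)^4×3/11 = 12288/161051

P(X=5) = 12288/161051 ≈ 7.63%


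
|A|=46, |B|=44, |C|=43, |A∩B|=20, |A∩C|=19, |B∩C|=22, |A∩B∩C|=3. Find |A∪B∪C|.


|A∪B∪C| = 46+44+43-20-19-22+3 = 75

|A∪B∪C| = 75


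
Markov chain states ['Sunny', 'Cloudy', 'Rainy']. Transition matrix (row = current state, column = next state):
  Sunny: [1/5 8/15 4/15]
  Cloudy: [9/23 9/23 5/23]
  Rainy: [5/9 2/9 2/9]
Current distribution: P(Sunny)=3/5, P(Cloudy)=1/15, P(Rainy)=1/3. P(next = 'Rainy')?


P(next=Rainy) = Σᵢ P(now=i)×P(i→Rainy)
= 3/5×4/15 + 1/15×5/23 + 1/3×2/9
= 4/25 + 1/69 + 2/27 = 3859/15525

P = 3859/15525 ≈ 0.2486
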